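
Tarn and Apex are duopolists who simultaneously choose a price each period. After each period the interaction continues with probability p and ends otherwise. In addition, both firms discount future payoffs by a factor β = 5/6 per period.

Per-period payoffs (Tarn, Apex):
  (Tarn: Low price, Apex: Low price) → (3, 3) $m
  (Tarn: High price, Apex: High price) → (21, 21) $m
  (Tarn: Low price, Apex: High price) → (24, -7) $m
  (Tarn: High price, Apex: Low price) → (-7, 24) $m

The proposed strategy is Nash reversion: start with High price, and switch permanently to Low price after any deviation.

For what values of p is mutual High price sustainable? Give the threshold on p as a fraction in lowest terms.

Expected continuation weight on next period's payoff is β·p = 5/6·p, which plays the role of the discount factor.
Cooperation requires 5/6·p ≥ (24−21)/(24−3) = 1/7, hence p ≥ 6/35.

6/35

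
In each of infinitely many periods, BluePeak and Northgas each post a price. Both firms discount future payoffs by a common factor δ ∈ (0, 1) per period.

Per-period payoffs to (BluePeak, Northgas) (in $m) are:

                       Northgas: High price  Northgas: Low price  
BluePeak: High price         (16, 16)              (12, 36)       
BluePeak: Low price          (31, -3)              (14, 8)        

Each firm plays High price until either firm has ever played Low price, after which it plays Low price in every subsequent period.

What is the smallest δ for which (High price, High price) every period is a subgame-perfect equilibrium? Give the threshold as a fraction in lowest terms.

15/17

BluePeak's threshold: (31−16)/(31−14) = 15/17.
Northgas's threshold: (36−16)/(36−8) = 5/7.
15/17 > 5/7, so BluePeak binds and δ* = 15/17.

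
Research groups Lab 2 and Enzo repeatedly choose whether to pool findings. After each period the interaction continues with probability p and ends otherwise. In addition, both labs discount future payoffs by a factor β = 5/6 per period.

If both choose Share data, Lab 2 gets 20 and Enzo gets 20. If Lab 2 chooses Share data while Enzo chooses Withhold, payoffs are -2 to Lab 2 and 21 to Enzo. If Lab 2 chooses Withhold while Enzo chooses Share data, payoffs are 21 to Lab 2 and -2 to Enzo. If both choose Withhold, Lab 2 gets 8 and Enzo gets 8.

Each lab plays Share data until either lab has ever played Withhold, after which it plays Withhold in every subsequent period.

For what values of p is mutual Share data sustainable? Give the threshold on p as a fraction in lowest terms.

6/65

With continuation probability p and discount β, the effective per-period discount factor is βp.
Grim-trigger IC: βp ≥ (21−20)/(21−8) = 1/13.
So p ≥ (1/13)/(5/6) = 6/65.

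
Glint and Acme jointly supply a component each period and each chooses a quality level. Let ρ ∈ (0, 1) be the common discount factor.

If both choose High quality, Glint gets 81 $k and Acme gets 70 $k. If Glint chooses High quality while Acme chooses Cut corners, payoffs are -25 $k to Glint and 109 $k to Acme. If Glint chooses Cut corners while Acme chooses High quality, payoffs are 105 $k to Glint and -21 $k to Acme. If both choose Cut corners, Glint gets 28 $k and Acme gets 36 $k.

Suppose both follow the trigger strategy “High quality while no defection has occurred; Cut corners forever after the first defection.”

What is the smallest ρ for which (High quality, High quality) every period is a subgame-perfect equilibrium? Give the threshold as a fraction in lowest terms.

Glint's threshold: (105−81)/(105−28) = 24/77.
Acme's threshold: (109−70)/(109−36) = 39/73.
24/77 < 39/73, so Acme binds and ρ* = 39/73.

39/73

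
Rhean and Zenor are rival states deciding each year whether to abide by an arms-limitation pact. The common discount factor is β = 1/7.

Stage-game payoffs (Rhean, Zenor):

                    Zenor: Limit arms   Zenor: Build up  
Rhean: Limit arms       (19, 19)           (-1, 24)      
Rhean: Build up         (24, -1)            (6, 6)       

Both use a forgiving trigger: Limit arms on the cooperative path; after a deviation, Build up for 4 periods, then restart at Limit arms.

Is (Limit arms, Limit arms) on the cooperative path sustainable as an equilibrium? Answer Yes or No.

No

Comparing payoff streams over the 5 periods until play realigns: cooperate → 19(1+β+…+β^4); deviate → 24 + 6(β+…+β^4).
Cooperation is sustained iff (19−6)(β+…+β^4) ≥ 24−19.
β+…+β^4 = 1/7·(1−(1/7)^4)/(1−1/7) = 0.1666, and (24−19)/(19−6) = 0.3846.
0.1666 < 0.3846, so cooperation is not sustainable.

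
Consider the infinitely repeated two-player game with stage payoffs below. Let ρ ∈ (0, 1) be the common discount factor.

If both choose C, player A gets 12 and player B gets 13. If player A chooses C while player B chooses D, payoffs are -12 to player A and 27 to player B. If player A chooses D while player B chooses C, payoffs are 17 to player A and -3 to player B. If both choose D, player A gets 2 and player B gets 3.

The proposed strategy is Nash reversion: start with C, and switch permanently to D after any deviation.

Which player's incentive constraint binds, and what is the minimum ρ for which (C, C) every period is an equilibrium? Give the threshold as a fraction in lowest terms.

For player A: deviation gain 17−12 = 5, per-period punishment loss 12−2 = 10. IC gives ρ ≥ 5/15 = 1/3.
For player B: gain 14, loss 10 per period, so ρ ≥ 14/24 = 7/12.
The tighter constraint is player B's, so cooperation needs ρ ≥ 7/12.

player B; ρ ≥ 7/12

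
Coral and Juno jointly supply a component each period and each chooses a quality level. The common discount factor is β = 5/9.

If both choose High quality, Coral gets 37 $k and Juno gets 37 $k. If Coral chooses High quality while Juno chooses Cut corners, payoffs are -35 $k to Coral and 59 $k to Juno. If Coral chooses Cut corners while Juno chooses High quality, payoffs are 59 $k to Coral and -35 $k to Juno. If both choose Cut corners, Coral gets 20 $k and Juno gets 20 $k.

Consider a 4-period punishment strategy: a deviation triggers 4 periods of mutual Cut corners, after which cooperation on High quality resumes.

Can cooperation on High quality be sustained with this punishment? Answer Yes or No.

IC: β+…+β^4 ≥ (59−37)/(37−20) = 22/17.
At β = 5/9: partial sum = 1.1309 < 1.2941. Cooperation not sustainable.

No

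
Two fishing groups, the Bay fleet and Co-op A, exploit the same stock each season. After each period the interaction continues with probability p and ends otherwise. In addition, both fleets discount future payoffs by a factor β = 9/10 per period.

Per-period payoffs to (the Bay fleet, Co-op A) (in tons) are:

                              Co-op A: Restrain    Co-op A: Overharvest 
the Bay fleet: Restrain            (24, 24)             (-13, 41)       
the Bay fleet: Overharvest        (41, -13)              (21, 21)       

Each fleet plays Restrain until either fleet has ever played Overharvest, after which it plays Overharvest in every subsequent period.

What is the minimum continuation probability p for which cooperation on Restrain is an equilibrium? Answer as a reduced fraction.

Expected continuation weight on next period's payoff is β·p = 9/10·p, which plays the role of the discount factor.
Cooperation requires 9/10·p ≥ (41−24)/(41−21) = 17/20, hence p ≥ 17/18.

17/18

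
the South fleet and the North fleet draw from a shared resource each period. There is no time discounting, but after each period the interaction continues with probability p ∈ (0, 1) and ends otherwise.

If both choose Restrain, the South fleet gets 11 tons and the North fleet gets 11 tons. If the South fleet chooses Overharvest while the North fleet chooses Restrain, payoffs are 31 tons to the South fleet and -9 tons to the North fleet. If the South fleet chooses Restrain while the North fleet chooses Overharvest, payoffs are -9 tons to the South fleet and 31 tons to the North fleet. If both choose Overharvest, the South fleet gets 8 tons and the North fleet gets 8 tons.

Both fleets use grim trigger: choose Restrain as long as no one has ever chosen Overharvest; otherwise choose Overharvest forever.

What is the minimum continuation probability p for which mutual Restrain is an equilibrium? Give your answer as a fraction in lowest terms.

20/23

Expected cooperation value is 11 + p·11 + p²·11 + … = 11/(1−p); deviation gives 31 + p·8/(1−p).
11 ≥ 31(1−p) + 8p ⇒ 23p ≥ 20 ⇒ p ≥ 20/23.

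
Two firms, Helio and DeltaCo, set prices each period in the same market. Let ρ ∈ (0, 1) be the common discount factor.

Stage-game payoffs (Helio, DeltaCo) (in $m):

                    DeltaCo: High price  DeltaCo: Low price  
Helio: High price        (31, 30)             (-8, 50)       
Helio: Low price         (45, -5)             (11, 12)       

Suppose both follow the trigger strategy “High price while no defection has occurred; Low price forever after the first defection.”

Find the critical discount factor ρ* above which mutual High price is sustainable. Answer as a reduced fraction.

10/19

Helio: cooperation gives 31 each period; deviation gives 45 once then 11 forever.
  31/(1−ρ) ≥ 45 + 11ρ/(1−ρ) ⇒ ρ ≥ 14/34 = 7/17.
DeltaCo: cooperation gives 30 each period; deviation gives 50 once then 12 forever.
  ρ ≥ 20/38 = 10/19.
Both must hold, so the binding constraint is DeltaCo's: ρ ≥ 10/19.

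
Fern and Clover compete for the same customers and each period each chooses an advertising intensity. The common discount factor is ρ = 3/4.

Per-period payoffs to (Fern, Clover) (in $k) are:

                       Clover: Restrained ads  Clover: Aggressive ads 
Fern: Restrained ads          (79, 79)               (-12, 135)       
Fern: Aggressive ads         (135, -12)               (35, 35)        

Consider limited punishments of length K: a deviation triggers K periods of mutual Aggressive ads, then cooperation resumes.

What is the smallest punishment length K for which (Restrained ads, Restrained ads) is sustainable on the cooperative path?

2

IC: ρ(1−ρ^K)/(1−ρ) ≥ (135−79)/(79−35) = 14/11.
With ρ = 3/4: need 1 − ρ^K ≥ 14/11·(1−3/4)/(3/4), i.e. ρ^K ≤ 0.5758.
Since (3/4)^1 = 0.7500 and (3/4)^2 = 0.5625, the smallest such K is 2.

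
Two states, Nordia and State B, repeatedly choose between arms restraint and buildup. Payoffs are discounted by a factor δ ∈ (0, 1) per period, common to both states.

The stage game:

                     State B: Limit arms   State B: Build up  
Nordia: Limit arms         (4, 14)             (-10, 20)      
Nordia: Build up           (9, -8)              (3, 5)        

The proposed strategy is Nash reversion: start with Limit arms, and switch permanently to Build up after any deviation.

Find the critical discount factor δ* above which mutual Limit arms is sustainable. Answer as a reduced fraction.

5/6

Nordia: cooperation gives 4 each period; deviation gives 9 once then 3 forever.
  4/(1−δ) ≥ 9 + 3δ/(1−δ) ⇒ δ ≥ 5/6.
State B: cooperation gives 14 each period; deviation gives 20 once then 5 forever.
  δ ≥ 6/15 = 2/5.
Both must hold, so the binding constraint is Nordia's: δ ≥ 5/6.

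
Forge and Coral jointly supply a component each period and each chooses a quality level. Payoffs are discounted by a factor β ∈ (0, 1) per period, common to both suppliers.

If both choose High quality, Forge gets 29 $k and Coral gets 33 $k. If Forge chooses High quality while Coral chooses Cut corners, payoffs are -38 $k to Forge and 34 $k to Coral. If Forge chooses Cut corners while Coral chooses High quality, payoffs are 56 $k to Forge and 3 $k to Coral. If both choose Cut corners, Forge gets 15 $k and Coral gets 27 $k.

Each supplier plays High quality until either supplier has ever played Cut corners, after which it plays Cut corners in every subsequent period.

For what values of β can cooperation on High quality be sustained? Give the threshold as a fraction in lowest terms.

27/41

For Forge: deviation gain 56−29 = 27, per-period punishment loss 29−15 = 14. IC gives β ≥ 27/41.
For Coral: gain 1, loss 6 per period, so β ≥ 1/7.
The tighter constraint is Forge's, so cooperation needs β ≥ 27/41.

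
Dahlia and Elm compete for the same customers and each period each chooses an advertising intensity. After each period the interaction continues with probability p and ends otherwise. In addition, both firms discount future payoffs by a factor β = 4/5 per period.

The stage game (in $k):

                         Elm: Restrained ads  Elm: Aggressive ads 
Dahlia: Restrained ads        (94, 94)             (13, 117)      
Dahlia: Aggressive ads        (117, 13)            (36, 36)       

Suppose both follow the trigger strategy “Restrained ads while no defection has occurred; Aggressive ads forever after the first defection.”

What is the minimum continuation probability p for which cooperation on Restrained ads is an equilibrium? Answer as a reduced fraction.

115/324

Expected continuation weight on next period's payoff is β·p = 4/5·p, which plays the role of the discount factor.
Cooperation requires 4/5·p ≥ (117−94)/(117−36) = 23/81, hence p ≥ 115/324.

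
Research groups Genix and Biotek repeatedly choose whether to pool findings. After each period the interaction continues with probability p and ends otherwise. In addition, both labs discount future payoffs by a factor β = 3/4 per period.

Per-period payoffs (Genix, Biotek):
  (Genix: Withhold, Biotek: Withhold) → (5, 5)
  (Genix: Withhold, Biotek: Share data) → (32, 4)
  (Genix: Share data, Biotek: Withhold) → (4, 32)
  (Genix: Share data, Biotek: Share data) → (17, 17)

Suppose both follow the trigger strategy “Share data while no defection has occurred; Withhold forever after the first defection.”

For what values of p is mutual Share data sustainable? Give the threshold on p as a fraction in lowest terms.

With continuation probability p and discount β, the effective per-period discount factor is βp.
Grim-trigger IC: βp ≥ (32−17)/(32−5) = 5/9.
So p ≥ (5/9)/(3/4) = 20/27.

20/27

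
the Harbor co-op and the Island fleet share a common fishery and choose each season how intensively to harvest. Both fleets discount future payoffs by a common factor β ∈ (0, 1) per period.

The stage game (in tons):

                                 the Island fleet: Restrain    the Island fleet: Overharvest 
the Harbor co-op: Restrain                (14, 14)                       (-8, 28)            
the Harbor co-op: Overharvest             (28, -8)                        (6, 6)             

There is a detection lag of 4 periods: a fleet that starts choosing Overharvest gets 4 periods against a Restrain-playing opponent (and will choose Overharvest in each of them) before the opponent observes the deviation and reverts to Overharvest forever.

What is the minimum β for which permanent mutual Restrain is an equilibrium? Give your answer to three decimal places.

Deviating for the 4 undetected periods gains 28−14 = 14 per period over cooperation, then loses 14−6 = 8 per period forever once punishment starts.
Gain: 14(1 + β + … + β^3); loss: 8·β^4/(1−β).
No profitable deviation ⇔ 14(1−β^4) ≤ 8·β^4, i.e. β^4 ≥ 14/(14+8) = 7/11.
Hence β ≥ (7/11)^(1/4) ≈ 0.893.

0.893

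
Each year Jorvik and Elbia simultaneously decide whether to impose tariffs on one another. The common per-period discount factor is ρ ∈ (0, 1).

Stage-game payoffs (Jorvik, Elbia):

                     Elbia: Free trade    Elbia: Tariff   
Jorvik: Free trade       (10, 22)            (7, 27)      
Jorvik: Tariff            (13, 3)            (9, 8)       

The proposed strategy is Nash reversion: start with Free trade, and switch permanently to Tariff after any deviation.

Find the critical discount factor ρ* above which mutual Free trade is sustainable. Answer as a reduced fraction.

3/4

Jorvik: cooperation gives 10 each period; deviation gives 13 once then 9 forever.
  10/(1−ρ) ≥ 13 + 9ρ/(1−ρ) ⇒ ρ ≥ 3/4.
Elbia: cooperation gives 22 each period; deviation gives 27 once then 8 forever.
  ρ ≥ 5/19.
Both must hold, so the binding constraint is Jorvik's: ρ ≥ 3/4.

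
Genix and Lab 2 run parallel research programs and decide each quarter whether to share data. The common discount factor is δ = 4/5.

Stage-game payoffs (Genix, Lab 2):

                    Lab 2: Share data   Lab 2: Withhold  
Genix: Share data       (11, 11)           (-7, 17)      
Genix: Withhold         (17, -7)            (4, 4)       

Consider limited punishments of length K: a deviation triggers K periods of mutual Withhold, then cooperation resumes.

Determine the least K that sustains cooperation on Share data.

IC: δ(1−δ^K)/(1−δ) ≥ (17−11)/(11−4) = 6/7.
With δ = 4/5: need 1 − δ^K ≥ 6/7·(1−4/5)/(4/5), i.e. δ^K ≤ 0.7857.
Since (4/5)^1 = 0.8000 and (4/5)^2 = 0.6400, the smallest such K is 2.

2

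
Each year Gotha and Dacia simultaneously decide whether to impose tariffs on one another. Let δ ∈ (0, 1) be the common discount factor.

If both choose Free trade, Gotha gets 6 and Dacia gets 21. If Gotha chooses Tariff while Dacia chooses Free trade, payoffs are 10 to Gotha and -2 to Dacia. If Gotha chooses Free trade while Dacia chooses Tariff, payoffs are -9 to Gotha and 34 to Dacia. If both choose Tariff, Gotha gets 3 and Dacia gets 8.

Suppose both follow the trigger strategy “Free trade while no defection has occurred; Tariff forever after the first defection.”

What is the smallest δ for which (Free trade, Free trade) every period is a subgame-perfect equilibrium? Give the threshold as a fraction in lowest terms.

Gotha: cooperation gives 6 each period; deviation gives 10 once then 3 forever.
  6/(1−δ) ≥ 10 + 3δ/(1−δ) ⇒ δ ≥ 4/7.
Dacia: cooperation gives 21 each period; deviation gives 34 once then 8 forever.
  δ ≥ 13/26 = 1/2.
Both must hold, so the binding constraint is Gotha's: δ ≥ 4/7.

4/7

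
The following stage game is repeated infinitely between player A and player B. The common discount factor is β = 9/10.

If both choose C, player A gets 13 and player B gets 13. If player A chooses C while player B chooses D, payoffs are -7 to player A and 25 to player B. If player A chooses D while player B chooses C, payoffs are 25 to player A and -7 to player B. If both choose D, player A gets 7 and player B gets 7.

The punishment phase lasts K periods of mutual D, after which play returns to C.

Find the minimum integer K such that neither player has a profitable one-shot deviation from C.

3

IC: β(1−β^K)/(1−β) ≥ (25−13)/(13−7) = 2.
With β = 9/10: need 1 − β^K ≥ 2·(1−9/10)/(9/10), i.e. β^K ≤ 0.7778.
Since (9/10)^2 = 0.8100 and (9/10)^3 = 0.7290, the smallest such K is 3.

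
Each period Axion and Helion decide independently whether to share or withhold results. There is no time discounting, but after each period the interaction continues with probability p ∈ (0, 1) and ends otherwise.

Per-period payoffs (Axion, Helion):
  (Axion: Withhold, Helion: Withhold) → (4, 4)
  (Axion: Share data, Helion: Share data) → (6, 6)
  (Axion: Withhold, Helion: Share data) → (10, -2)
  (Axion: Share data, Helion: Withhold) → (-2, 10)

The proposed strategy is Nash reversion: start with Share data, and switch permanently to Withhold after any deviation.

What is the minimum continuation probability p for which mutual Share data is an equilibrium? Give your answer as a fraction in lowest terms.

2/3

With no time discounting, the continuation probability p plays the role of the discount factor.
Grim-trigger IC: 6/(1−p) ≥ 10 + 4p/(1−p) ⇒ p ≥ (10−6)/(10−4) = 2/3.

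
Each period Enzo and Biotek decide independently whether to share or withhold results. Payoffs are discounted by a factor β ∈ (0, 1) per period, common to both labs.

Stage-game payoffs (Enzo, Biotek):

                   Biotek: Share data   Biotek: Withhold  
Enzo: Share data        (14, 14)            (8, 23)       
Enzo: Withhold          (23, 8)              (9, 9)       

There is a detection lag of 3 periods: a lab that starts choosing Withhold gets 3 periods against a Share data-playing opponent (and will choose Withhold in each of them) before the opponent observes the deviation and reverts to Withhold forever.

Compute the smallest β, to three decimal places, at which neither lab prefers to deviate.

The best deviation is to choose Withhold for all 3 undetected periods, earning 23 each, then 9 forever once detected.
Deviation value: 23(1−β^3)/(1−β) + 9β^3/(1−β); cooperation value: 14/(1−β).
IC: 14 ≥ 23(1−β^3) + 9β^3 = 23 − 14β^3.
So β^3 ≥ 9/14, giving β ≥ (9/14)^(1/3) ≈ 0.863.

0.863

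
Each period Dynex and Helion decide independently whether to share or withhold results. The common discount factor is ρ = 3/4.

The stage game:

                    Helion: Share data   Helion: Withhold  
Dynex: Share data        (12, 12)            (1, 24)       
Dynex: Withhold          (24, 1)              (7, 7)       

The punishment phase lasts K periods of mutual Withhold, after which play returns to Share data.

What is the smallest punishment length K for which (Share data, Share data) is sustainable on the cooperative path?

Need Σ_{k=1}^{K} ρ^k ≥ (24−12)/(12−7) = 2.4000 at ρ = 3/4.
At K = 5 the sum is 2.2881 < 2.4000; at K = 6 it is 2.4661 ≥ 2.4000.
So the minimum punishment length is K = 6.

6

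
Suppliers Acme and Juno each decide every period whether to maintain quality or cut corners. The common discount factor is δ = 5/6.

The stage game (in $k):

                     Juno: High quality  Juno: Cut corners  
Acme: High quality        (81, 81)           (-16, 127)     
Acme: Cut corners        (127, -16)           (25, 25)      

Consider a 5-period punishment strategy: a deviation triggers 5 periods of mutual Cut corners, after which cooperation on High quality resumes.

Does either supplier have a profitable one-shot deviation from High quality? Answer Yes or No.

IC: δ+…+δ^5 ≥ (127−81)/(81−25) = 23/28.
At δ = 5/6: partial sum = 2.9906 ≥ 0.8214. Cooperation sustainable.

No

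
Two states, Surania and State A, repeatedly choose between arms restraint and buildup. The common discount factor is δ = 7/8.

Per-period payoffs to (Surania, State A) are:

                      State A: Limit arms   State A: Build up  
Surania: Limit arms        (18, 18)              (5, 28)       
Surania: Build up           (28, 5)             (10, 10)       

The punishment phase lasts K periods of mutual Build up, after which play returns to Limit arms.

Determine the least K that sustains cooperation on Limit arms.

IC: δ(1−δ^K)/(1−δ) ≥ (28−18)/(18−10) = 5/4.
With δ = 7/8: need 1 − δ^K ≥ 5/4·(1−7/8)/(7/8), i.e. δ^K ≤ 0.8214.
Since (7/8)^1 = 0.8750 and (7/8)^2 = 0.7656, the smallest such K is 2.

2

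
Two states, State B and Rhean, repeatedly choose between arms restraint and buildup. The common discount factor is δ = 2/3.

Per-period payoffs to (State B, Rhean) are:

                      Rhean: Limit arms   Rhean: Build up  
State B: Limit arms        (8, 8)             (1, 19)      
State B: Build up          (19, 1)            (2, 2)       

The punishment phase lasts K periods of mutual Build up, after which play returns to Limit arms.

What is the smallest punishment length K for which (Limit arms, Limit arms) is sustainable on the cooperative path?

No profitable deviation requires (8−2)(δ+…+δ^K) ≥ 19−8, i.e. δ+…+δ^K ≥ 11/6 ≈ 1.8333.
With δ = 2/3, the partial sums are K=1: 0.6667, K=2: 1.1111, …, K=5: 1.7366, K=6: 1.8244, K=7: 1.8829.
K = 7 is the first length at which the sum reaches 1.8333.

7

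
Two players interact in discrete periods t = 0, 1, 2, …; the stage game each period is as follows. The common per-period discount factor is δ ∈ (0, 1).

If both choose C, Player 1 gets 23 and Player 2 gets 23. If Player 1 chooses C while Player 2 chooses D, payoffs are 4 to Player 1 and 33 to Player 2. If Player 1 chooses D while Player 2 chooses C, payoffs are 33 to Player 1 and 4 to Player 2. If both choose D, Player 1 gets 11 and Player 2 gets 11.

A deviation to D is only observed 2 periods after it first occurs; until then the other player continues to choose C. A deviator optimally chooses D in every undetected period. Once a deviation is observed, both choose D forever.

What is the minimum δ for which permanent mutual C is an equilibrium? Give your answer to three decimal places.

0.674

A deviator earns 33 for 2 periods, then 11 forever; cooperating earns 23 forever. Multiplying the IC by (1−δ):
23 ≥ 33(1−δ^2) + 11δ^2, so 22·δ^2 ≥ 10 and δ^2 ≥ 5/11.
δ ≥ (5/11)^(1/2) ≈ 0.674.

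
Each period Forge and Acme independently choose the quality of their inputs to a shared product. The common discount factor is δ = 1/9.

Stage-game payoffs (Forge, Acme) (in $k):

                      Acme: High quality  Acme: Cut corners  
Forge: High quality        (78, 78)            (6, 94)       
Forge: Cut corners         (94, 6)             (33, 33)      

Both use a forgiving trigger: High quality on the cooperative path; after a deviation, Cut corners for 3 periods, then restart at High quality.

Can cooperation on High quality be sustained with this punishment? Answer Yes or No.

IC: δ+…+δ^3 ≥ (94−78)/(78−33) = 16/45.
At δ = 1/9: partial sum = 0.1248 < 0.3556. Cooperation not sustainable.

No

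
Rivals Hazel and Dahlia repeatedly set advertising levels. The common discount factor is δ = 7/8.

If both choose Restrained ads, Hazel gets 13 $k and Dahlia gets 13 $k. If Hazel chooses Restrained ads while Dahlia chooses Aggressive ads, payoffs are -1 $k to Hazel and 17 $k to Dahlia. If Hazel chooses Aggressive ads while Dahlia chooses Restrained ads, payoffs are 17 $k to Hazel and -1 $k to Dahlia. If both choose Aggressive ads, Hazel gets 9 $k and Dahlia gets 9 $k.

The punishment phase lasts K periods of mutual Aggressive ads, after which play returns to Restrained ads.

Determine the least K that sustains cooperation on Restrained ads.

2

No profitable deviation requires (13−9)(δ+…+δ^K) ≥ 17−13, i.e. δ+…+δ^K ≥ 1 ≈ 1.0000.
With δ = 7/8, the partial sums are K=1: 0.8750, K=2: 1.6406.
K = 2 is the first length at which the sum reaches 1.0000.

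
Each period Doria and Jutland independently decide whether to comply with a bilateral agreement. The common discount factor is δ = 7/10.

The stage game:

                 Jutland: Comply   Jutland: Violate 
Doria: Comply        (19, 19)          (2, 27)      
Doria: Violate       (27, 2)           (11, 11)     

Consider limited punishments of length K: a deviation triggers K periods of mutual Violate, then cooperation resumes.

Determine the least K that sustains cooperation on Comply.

IC: δ(1−δ^K)/(1−δ) ≥ (27−19)/(19−11) = 1.
With δ = 7/10: need 1 − δ^K ≥ 1·(1−7/10)/(7/10), i.e. δ^K ≤ 0.5714.
Since (7/10)^1 = 0.7000 and (7/10)^2 = 0.4900, the smallest such K is 2.

2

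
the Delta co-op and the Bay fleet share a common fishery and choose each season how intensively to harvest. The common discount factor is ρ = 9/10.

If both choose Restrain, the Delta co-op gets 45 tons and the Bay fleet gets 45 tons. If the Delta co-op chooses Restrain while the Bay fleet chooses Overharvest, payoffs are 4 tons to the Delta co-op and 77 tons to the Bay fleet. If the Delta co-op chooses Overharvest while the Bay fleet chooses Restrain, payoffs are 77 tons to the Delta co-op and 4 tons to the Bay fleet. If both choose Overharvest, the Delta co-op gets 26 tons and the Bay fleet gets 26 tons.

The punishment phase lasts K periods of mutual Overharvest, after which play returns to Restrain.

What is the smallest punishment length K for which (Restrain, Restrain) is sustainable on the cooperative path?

2

IC: ρ(1−ρ^K)/(1−ρ) ≥ (77−45)/(45−26) = 32/19.
With ρ = 9/10: need 1 − ρ^K ≥ 32/19·(1−9/10)/(9/10), i.e. ρ^K ≤ 0.8129.
Since (9/10)^1 = 0.9000 and (9/10)^2 = 0.8100, the smallest such K is 2.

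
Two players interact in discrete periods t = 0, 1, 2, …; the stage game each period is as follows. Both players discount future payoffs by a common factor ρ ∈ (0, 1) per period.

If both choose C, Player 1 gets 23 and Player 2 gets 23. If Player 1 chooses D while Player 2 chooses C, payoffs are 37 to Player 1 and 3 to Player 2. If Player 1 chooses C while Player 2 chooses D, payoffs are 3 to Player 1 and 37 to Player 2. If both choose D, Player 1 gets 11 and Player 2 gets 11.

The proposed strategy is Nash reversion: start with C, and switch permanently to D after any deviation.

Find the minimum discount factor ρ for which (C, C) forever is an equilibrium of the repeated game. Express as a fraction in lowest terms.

23/(1−ρ) ≥ 37 + 11ρ/(1−ρ)
23 ≥ 37 − 26ρ
ρ ≥ 14/26 = 7/13.

7/13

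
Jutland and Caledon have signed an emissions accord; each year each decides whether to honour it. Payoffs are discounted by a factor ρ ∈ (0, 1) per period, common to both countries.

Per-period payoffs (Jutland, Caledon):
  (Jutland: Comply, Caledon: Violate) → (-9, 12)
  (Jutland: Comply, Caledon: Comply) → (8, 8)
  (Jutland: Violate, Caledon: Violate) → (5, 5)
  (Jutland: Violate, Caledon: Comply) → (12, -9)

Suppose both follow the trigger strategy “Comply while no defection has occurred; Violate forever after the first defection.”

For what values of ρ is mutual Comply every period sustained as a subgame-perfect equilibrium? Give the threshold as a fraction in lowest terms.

4/7

8/(1−ρ) ≥ 12 + 5ρ/(1−ρ)
8 ≥ 12 − 7ρ
ρ ≥ 4/7.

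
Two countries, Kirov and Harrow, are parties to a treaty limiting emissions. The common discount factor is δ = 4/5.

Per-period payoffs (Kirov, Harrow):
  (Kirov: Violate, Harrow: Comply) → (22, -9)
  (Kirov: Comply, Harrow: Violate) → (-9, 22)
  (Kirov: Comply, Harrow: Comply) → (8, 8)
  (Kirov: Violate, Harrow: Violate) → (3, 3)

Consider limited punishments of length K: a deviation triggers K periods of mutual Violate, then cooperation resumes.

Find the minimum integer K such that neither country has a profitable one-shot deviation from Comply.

6

No profitable deviation requires (8−3)(δ+…+δ^K) ≥ 22−8, i.e. δ+…+δ^K ≥ 14/5 ≈ 2.8000.
With δ = 4/5, the partial sums are K=1: 0.8000, K=2: 1.4400, K=3: 1.9520, K=4: 2.3616, K=5: 2.6893, K=6: 2.9514.
K = 6 is the first length at which the sum reaches 2.8000.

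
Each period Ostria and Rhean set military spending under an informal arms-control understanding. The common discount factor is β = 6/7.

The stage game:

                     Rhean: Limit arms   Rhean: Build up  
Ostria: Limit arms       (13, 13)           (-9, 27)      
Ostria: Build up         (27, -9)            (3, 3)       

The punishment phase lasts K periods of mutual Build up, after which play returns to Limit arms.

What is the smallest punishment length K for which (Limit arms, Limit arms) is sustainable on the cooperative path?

No profitable deviation requires (13−3)(β+…+β^K) ≥ 27−13, i.e. β+…+β^K ≥ 7/5 ≈ 1.4000.
With β = 6/7, the partial sums are K=1: 0.8571, K=2: 1.5918.
K = 2 is the first length at which the sum reaches 1.4000.

2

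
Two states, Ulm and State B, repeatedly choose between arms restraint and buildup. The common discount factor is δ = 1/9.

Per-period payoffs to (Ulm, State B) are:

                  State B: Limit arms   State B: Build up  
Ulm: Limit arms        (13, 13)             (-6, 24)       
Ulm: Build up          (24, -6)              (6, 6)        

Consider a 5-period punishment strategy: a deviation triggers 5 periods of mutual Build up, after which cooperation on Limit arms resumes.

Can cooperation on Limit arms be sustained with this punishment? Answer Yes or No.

A one-shot deviation gives 24 now, then 6 for 5 periods, then back to 13.
Gain from deviating: (24−13) today; loss: (13−6) in each of the next 5 periods.
No-deviation condition: (13−6)(δ+…+δ^5) ≥ 24−13, i.e. δ+…+δ^5 ≥ 11/7.
At δ = 1/9: δ+…+δ^5 = 0.1250 < 1.5714.
So cooperation is not sustainable.

No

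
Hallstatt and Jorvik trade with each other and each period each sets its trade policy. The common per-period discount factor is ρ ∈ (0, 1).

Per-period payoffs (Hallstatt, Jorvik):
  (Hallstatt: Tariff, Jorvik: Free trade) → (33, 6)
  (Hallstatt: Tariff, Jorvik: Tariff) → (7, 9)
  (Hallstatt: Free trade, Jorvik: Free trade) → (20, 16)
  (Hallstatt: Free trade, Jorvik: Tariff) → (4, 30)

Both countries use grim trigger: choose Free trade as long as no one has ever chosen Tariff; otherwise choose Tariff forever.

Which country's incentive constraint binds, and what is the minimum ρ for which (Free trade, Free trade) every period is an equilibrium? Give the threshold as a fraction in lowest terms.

Hallstatt: cooperation gives 20 each period; deviation gives 33 once then 7 forever.
  20/(1−ρ) ≥ 33 + 7ρ/(1−ρ) ⇒ ρ ≥ 13/26 = 1/2.
Jorvik: cooperation gives 16 each period; deviation gives 30 once then 9 forever.
  ρ ≥ 14/21 = 2/3.
Both must hold, so the binding constraint is Jorvik's: ρ ≥ 2/3.

Jorvik; ρ ≥ 2/3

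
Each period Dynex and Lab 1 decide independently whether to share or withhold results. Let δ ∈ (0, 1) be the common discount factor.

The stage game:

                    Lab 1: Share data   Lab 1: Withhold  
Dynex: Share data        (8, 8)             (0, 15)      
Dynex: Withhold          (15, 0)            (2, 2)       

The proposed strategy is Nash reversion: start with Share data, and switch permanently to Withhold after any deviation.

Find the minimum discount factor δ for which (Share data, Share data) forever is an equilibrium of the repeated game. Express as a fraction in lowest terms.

Under grim trigger the critical discount factor is (T−C)/(T−P) with T = 15, C = 8, P = 2.
δ* = (15−8)/(15−2) = 7/13.

7/13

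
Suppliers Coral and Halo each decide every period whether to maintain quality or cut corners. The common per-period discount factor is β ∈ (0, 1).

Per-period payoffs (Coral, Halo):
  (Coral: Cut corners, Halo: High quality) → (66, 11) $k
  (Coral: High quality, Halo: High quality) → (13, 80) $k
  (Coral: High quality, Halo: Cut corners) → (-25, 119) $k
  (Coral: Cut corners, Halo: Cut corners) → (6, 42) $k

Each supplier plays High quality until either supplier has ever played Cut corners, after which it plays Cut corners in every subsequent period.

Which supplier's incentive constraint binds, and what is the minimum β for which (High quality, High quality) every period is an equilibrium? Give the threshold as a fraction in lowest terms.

Coral's threshold: (66−13)/(66−6) = 53/60.
Halo's threshold: (119−80)/(119−42) = 39/77.
53/60 > 39/77, so Coral binds and β* = 53/60.

Coral; β ≥ 53/60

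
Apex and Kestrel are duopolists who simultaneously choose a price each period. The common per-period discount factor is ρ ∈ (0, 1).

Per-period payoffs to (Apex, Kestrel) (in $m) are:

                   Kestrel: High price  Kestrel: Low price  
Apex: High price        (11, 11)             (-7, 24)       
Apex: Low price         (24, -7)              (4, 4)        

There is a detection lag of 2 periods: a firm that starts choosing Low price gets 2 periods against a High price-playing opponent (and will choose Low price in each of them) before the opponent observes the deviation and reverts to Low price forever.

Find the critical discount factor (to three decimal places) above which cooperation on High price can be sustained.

0.806

The best deviation is to choose Low price for all 2 undetected periods, earning 24 each, then 4 forever once detected.
Deviation value: 24(1−ρ^2)/(1−ρ) + 4ρ^2/(1−ρ); cooperation value: 11/(1−ρ).
IC: 11 ≥ 24(1−ρ^2) + 4ρ^2 = 24 − 20ρ^2.
So ρ^2 ≥ 13/20, giving ρ ≥ (13/20)^(1/2) ≈ 0.806.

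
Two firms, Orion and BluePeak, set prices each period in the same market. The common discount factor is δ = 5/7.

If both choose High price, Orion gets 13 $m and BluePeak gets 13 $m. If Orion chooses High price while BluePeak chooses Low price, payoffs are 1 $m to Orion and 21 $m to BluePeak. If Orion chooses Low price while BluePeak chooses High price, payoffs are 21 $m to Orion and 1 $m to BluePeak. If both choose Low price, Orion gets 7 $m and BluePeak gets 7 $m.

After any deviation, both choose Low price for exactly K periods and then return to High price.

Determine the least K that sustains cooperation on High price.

3

No profitable deviation requires (13−7)(δ+…+δ^K) ≥ 21−13, i.e. δ+…+δ^K ≥ 4/3 ≈ 1.3333.
With δ = 5/7, the partial sums are K=1: 0.7143, K=2: 1.2245, K=3: 1.5889.
K = 3 is the first length at which the sum reaches 1.3333.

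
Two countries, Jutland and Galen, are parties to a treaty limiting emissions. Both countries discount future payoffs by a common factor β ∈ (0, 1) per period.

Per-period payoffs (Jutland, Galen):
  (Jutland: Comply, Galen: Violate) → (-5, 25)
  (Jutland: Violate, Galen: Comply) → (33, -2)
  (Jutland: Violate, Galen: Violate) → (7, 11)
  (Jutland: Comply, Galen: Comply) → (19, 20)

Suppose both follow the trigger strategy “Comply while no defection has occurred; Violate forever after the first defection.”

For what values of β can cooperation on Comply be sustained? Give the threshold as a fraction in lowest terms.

7/13

Jutland: cooperation gives 19 each period; deviation gives 33 once then 7 forever.
  19/(1−β) ≥ 33 + 7β/(1−β) ⇒ β ≥ 14/26 = 7/13.
Galen: cooperation gives 20 each period; deviation gives 25 once then 11 forever.
  β ≥ 5/14.
Both must hold, so the binding constraint is Jutland's: β ≥ 7/13.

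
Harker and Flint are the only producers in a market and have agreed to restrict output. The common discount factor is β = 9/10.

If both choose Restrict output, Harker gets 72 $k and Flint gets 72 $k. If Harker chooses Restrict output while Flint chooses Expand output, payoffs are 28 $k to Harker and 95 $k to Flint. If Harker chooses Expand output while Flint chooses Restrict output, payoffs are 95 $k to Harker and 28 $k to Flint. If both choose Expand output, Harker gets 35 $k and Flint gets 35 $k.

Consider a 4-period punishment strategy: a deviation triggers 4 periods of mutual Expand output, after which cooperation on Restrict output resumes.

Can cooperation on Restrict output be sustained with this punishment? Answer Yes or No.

A one-shot deviation gives 95 now, then 35 for 4 periods, then back to 72.
Gain from deviating: (95−72) today; loss: (72−35) in each of the next 4 periods.
No-deviation condition: (72−35)(β+…+β^4) ≥ 95−72, i.e. β+…+β^4 ≥ 23/37.
At β = 9/10: β+…+β^4 = 3.0951 ≥ 0.6216.
So cooperation is sustainable.

Yes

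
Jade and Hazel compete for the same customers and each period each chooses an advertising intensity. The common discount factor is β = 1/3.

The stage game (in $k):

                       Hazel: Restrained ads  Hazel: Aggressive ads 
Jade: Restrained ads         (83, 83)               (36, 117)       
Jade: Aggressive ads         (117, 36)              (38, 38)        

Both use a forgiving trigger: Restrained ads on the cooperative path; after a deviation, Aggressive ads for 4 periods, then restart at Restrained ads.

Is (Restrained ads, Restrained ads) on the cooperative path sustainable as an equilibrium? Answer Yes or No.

IC: β+…+β^4 ≥ (117−83)/(83−38) = 34/45.
At β = 1/3: partial sum = 0.4938 < 0.7556. Cooperation not sustainable.

No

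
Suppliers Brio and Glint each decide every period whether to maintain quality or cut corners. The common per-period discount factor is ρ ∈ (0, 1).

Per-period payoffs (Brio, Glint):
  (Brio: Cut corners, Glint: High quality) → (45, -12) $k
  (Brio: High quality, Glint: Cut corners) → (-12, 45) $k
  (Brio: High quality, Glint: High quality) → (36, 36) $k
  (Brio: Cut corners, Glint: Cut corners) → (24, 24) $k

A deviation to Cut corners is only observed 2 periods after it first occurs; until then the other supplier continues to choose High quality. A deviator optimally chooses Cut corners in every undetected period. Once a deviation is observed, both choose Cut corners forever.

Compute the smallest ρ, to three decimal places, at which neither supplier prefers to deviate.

0.655

Deviating for the 2 undetected periods gains 45−36 = 9 per period over cooperation, then loses 36−24 = 12 per period forever once punishment starts.
Gain: 9(1 + ρ + … + ρ^1); loss: 12·ρ^2/(1−ρ).
No profitable deviation ⇔ 9(1−ρ^2) ≤ 12·ρ^2, i.e. ρ^2 ≥ 9/(9+12) = 3/7.
Hence ρ ≥ (3/7)^(1/2) ≈ 0.655.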